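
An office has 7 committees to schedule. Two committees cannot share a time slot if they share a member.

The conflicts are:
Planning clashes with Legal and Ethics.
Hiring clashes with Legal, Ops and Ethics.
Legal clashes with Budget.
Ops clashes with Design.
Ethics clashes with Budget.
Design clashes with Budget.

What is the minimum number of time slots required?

The cycle Legal-Budget-Design-Ops-Hiring-Legal has odd length 5, so it cannot be 2-colored; at least 3 time slots are needed.
Using 3 time slots: Planning=1, Hiring=1, Legal=2, Ops=3, Ethics=2, Design=2, Budget=1. No two conflicting committees share a time slot.

3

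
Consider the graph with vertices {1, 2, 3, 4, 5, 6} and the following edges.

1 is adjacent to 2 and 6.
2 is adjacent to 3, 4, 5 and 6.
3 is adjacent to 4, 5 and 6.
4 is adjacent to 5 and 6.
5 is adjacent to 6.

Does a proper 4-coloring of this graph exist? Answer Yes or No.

2, 3, 4, 5, 6 form a clique, so at least 5 colors are needed.
So 4 colors are not enough.

No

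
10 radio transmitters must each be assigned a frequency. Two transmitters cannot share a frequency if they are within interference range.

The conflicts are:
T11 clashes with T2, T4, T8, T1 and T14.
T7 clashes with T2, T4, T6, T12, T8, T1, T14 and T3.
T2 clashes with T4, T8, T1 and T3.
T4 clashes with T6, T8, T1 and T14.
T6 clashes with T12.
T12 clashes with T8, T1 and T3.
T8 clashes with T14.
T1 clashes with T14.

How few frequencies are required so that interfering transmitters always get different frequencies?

T7, T2, T4, T8 are mutually in conflict, so at least 4 frequencies are needed.
Using 4 frequencies: T11=1, T7=1, T2=4, T4=2, T6=3, T12=2, T8=3, T1=3, T14=4, T3=3. Each listed conflict is separated.

4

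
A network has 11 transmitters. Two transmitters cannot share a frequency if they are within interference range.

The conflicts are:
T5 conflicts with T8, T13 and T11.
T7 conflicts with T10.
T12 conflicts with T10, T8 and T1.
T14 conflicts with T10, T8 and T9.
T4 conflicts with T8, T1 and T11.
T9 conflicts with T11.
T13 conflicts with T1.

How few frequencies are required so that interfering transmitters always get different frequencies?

3

The cycle T9-T14-T8-T5-T11-T9 has odd length 5, so it cannot be 2-colored; at least 3 frequencies are needed.
3 frequencies suffice: T5=2, T7=2, T12=2, T14=2, T10=1, T4=2, T8=1, T9=3, T13=3, T1=1, T11=1. No two conflicting transmitters share a frequency.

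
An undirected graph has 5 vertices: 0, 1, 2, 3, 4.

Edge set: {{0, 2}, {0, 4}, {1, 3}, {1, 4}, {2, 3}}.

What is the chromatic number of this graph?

The cycle 2-0-4-1-3-2 has odd length 5, so it cannot be 2-colored; at least 3 colors are needed.
3 colors suffice: color a → {3, 4}; color b → {0, 1}; color c → {2}. Every edge joins two different colors.

3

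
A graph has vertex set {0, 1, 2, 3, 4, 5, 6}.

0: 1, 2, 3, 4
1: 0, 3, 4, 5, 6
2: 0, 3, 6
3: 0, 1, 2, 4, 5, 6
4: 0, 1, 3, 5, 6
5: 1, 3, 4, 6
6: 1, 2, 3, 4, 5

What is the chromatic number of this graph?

5

1, 3, 4, 5, 6 are pairwise adjacent (a clique of size 5), so at least 5 colors are needed.
One proper 5-coloring: 0=d, 1=c, 2=b, 3=a, 4=b, 5=e, 6=d. No two adjacent vertices share a color.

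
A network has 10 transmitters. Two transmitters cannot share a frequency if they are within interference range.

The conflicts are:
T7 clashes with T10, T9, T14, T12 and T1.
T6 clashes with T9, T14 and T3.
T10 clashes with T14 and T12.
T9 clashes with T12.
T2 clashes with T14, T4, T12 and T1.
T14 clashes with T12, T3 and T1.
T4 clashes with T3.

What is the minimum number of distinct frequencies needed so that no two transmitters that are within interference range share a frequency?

T7, T10, T14, T12 are mutually in conflict, so at least 4 frequencies are needed.
4 frequencies suffice: frequency 1 → {T9, T14, T4}; frequency 2 → {T7, T2, T3}; frequency 3 → {T6, T12, T1}; frequency 4 → {T10}. No two conflicting transmitters share a frequency.

4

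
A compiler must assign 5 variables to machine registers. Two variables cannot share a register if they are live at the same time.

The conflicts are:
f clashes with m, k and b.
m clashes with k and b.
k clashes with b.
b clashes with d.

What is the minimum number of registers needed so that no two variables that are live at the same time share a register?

f, m, k, b are mutually in conflict, so at least 4 registers are needed.
4 registers suffice: register 1 → {b}; register 2 → {k, d}; register 3 → {f}; register 4 → {m}. Every pair that conflicts lands in different registers.

4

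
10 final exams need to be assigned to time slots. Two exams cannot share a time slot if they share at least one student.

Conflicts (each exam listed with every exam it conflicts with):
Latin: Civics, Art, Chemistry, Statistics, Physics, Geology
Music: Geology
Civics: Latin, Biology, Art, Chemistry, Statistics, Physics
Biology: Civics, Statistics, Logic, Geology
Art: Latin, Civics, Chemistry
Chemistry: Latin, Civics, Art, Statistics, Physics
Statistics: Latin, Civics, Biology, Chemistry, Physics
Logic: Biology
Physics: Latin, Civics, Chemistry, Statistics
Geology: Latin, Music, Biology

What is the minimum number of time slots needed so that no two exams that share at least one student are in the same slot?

Latin, Civics, Chemistry, Statistics, Physics pairwise conflict, so at least 5 time slots are needed.
5 time slots suffice: Latin=1, Music=1, Civics=2, Biology=1, Art=4, Chemistry=3, Statistics=4, Logic=2, Physics=5, Geology=2. No two conflicting exams share a time slot.

5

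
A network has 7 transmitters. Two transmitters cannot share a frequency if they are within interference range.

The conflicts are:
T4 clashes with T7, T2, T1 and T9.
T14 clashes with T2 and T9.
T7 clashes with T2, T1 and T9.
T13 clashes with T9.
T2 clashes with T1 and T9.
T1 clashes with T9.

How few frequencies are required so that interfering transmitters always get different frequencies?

T4, T7, T2, T1, T9 all conflict with each other, so at least 5 frequencies are needed.
5 frequencies suffice: frequency 1 → {T9}; frequency 2 → {T13, T2}; frequency 3 → {T4, T14}; frequency 4 → {T1}; frequency 5 → {T7}. Each listed conflict is separated.

5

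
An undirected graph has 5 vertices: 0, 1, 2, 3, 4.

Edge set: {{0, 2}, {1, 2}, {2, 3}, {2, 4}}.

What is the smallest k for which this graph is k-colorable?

0 and 2 are adjacent, so at least 2 colors are needed.
2 colors suffice: 0=b, 1=b, 2=a, 3=b, 4=b. Each edge has distinct colors on its endpoints.

2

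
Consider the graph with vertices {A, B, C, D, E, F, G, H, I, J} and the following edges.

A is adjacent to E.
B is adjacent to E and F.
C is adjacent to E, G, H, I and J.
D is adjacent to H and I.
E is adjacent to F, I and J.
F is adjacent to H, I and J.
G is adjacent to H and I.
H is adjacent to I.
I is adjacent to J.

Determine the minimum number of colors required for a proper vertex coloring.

E, F, I, J are mutually adjacent (a clique of size 4), so at least 4 colors are needed.
4 colors suffice: color 1 → {A, B, I}; color 2 → {E, H}; color 3 → {C, D, F}; color 4 → {G, J}. Each edge has distinct colors on its endpoints.

4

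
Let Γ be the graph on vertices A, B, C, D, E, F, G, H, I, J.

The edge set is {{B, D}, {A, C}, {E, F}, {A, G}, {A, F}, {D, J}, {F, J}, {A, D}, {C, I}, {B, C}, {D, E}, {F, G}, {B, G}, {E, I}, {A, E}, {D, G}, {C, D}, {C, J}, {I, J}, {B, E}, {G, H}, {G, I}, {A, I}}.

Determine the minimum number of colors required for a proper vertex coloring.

3

C, I, J are mutually adjacent, so at least 3 colors are needed.
3 colors suffice: A=green, B=green, C=blue, D=red, E=blue, F=red, G=blue, H=red, I=red, J=green. Each edge has distinct colors on its endpoints.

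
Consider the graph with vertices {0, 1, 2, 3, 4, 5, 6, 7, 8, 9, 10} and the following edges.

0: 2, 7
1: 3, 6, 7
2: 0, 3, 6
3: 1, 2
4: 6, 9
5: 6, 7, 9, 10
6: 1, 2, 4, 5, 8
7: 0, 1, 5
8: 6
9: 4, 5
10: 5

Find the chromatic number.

3

The cycle 5-7-0-2-6-5 has odd length 5, so it cannot be 2-colored; at least 3 colors are needed.
A valid assignment using 3 colors: 0=green, 1=blue, 2=blue, 3=red, 4=blue, 5=blue, 6=red, 7=red, 8=blue, 9=red, 10=red. Each edge has distinct colors on its endpoints.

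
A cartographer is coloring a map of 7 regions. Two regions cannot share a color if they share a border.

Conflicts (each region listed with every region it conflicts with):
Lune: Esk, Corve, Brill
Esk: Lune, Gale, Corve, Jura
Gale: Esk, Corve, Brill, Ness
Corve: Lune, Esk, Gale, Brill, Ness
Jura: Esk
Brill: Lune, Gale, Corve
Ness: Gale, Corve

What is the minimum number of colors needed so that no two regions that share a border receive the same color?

Lune, Corve, Brill are mutually in conflict, so at least 3 colors are needed.
3 colors suffice: Lune=3, Esk=2, Gale=3, Corve=1, Jura=1, Brill=2, Ness=2. Every pair that conflicts lands in different colors.

3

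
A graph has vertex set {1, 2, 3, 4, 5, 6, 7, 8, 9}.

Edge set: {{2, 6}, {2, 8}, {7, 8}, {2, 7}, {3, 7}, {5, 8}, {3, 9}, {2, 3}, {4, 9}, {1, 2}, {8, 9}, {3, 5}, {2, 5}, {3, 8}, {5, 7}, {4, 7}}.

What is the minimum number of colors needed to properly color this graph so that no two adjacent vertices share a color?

2, 3, 5, 7, 8 form a clique, so at least 5 colors are needed.
5 colors suffice: color red → {2, 9}; color blue → {1, 6, 7}; color green → {4, 8}; color yellow → {3}; color purple → {5}. No two adjacent vertices share a color.

5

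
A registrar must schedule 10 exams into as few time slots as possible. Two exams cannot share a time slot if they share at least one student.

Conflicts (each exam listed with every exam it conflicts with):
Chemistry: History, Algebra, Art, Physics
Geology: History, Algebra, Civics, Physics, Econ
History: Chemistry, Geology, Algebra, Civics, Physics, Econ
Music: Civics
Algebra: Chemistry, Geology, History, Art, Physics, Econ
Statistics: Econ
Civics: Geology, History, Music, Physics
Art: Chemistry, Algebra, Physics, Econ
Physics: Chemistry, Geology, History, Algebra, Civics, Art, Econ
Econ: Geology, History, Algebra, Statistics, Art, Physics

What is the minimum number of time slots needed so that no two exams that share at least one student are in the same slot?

Geology, History, Algebra, Physics, Econ are mutually in conflict, so at least 5 time slots are needed.
5 time slots suffice: Chemistry=2, Geology=5, History=4, Music=1, Algebra=3, Statistics=1, Civics=2, Art=4, Physics=1, Econ=2. Each listed conflict is separated.

5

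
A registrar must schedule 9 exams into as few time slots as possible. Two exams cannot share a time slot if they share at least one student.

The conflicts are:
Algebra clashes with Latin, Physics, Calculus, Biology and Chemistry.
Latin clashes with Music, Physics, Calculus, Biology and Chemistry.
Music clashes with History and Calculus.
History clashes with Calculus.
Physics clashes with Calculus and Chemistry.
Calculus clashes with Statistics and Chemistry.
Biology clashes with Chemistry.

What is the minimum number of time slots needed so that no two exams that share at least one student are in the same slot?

5

Algebra, Latin, Physics, Calculus, Chemistry all conflict with each other, so at least 5 time slots are needed.
Using 5 time slots: Algebra=3, Latin=2, Music=3, History=2, Physics=5, Calculus=1, Biology=1, Statistics=2, Chemistry=4. Each listed conflict is separated.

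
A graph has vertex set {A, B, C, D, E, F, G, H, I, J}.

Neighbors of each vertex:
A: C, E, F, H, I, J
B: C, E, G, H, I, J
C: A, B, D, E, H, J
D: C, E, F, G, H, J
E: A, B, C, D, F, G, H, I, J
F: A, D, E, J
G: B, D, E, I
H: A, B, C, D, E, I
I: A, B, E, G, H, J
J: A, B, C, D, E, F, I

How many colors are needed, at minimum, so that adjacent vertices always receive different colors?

4

D, E, F, J are mutually adjacent (a clique of size 4), so at least 4 colors are needed.
A valid assignment using 4 colors: A=green, B=green, C=yellow, D=green, E=red, F=yellow, G=blue, H=blue, I=yellow, J=blue. Each edge has distinct colors on its endpoints.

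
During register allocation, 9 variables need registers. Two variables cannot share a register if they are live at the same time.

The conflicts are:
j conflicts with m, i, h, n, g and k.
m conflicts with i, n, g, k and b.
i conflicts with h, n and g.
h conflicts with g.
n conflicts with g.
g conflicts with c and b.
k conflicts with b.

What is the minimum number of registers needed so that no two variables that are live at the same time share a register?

5

j, m, i, n, g are mutually in conflict, so at least 5 registers are needed.
5 registers suffice: j=2, m=3, i=4, h=3, n=5, g=1, c=2, k=1, b=2. Every pair that conflicts lands in different registers.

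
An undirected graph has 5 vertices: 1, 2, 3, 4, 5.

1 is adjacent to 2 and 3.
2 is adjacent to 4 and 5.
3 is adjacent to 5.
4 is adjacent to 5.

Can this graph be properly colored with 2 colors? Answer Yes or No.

No

2, 4, 5 are pairwise adjacent, so at least 3 colors are needed.
So 2 colors are not enough.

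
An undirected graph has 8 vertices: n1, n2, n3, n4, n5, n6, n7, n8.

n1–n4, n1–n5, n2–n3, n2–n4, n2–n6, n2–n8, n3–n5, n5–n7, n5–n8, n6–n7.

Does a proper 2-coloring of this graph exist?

No

The cycle n8-n5-n7-n6-n2-n8 has odd length 5, so it cannot be 2-colored; at least 3 colors are needed.
So 2 colors are not enough.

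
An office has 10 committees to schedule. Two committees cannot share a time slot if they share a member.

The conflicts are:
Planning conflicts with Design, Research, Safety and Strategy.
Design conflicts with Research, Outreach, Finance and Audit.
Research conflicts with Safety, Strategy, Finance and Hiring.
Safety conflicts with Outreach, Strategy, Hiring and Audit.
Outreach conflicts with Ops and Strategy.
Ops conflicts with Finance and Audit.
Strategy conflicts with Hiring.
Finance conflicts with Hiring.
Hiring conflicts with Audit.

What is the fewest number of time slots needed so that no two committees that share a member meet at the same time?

4

Planning, Research, Safety, Strategy are mutually in conflict, so at least 4 time slots are needed.
4 time slots suffice: time slot 1 → {Research, Outreach, Audit}; time slot 2 → {Design, Safety, Ops}; time slot 3 → {Strategy, Finance}; time slot 4 → {Planning, Hiring}. No two conflicting committees share a time slot.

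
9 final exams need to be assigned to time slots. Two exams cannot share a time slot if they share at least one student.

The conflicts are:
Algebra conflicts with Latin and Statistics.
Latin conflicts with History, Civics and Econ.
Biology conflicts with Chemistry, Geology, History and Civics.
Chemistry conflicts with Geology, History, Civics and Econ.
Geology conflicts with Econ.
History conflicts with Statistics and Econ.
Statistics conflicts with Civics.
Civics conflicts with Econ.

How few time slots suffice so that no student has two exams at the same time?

3

Latin, History, Econ are mutually in conflict, so at least 3 time slots are needed.
A valid assignment using 3 time slots: Algebra=1, Latin=3, Biology=2, Chemistry=3, Geology=1, History=1, Statistics=2, Civics=1, Econ=2. Each listed conflict is separated.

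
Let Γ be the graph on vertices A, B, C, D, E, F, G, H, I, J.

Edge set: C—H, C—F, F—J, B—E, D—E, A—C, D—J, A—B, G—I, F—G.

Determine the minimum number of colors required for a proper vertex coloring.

3

The cycle D-J-F-C-A-B-E-D has odd length 7, so it cannot be 2-colored; at least 3 colors are needed.
3 colors suffice: color 1 → {B, C, D, G}; color 2 → {A, E, F, H, I}; color 3 → {J}. Every edge joins two different colors.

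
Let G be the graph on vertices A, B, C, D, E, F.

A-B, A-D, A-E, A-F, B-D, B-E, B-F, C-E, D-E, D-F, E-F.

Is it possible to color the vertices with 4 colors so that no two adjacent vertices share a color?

No

A, B, D, E, F are pairwise adjacent (a clique of size 5), so at least 5 colors are needed.
So 4 colors are not enough.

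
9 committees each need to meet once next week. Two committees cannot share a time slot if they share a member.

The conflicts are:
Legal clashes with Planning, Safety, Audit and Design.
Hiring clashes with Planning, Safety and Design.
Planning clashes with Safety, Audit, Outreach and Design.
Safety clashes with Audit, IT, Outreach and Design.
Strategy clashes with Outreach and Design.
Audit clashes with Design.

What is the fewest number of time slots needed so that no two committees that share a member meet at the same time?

5

Legal, Planning, Safety, Audit, Design all conflict with each other, so at least 5 time slots are needed.
5 time slots suffice: time slot 1 → {Safety, Strategy}; time slot 2 → {IT, Outreach, Design}; time slot 3 → {Planning}; time slot 4 → {Hiring, Audit}; time slot 5 → {Legal}. Each listed conflict is separated.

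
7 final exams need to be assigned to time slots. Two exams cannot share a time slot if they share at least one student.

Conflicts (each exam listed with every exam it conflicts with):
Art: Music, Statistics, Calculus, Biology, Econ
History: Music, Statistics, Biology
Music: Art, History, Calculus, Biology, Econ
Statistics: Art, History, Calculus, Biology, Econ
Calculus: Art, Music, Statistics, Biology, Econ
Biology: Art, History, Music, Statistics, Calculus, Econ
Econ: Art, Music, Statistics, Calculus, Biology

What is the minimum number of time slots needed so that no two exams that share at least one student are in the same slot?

Art, Statistics, Calculus, Biology, Econ all conflict with each other, so at least 5 time slots are needed.
Using 5 time slots: Art=5, History=3, Music=2, Statistics=2, Calculus=4, Biology=1, Econ=3. No two conflicting exams share a time slot.

5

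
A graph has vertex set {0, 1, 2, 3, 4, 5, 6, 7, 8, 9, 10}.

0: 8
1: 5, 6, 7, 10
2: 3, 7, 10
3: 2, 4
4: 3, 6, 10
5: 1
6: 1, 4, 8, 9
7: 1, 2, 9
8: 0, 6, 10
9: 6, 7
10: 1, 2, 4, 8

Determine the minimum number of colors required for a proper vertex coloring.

2

6 and 9 are adjacent, so at least 2 colors are needed.
2 colors suffice: 0=red, 1=blue, 2=blue, 3=red, 4=blue, 5=red, 6=red, 7=red, 8=blue, 9=blue, 10=red. Each edge has distinct colors on its endpoints.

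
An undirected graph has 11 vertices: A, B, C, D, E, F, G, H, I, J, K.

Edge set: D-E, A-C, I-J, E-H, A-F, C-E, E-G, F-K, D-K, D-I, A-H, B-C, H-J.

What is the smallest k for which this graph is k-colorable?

The cycle D-E-H-J-I-D has odd length 5, so it cannot be 2-colored; at least 3 colors are needed.
3 colors suffice: color 1 → {A, B, E, I, K}; color 2 → {C, D, F, G, H}; color 3 → {J}. No two adjacent vertices share a color.

3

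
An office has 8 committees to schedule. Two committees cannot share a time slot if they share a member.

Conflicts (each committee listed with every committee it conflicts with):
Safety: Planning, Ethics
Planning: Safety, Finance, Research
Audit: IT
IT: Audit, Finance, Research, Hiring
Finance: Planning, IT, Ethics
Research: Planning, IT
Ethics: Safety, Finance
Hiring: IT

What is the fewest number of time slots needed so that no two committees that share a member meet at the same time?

Safety and Ethics conflict, so at least 2 time slots are needed.
Using 2 time slots: Safety=2, Planning=1, Audit=2, IT=1, Finance=2, Research=2, Ethics=1, Hiring=2. No two conflicting committees share a time slot.

2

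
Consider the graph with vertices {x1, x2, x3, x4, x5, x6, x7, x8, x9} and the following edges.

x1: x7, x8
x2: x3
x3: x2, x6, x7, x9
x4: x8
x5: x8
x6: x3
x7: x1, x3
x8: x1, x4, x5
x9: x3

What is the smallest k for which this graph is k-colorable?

x4 and x8 are adjacent, so at least 2 colors are needed.
2 colors suffice: color 1 → {x1, x3, x4, x5}; color 2 → {x2, x6, x7, x8, x9}. Every edge joins two different colors.

2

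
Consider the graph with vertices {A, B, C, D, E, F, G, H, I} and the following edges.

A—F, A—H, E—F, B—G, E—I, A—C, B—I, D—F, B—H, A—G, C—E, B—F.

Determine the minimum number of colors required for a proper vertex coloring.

D and F are adjacent, so at least 2 colors are needed.
2 colors suffice: color 1 → {C, F, G, H, I}; color 2 → {A, B, D, E}. Every edge joins two different colors.

2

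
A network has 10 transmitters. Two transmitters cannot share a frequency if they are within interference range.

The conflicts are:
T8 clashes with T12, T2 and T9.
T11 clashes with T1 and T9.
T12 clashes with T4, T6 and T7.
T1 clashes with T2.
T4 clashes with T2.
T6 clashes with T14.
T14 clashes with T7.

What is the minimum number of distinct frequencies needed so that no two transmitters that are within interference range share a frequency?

The cycle T11-T9-T8-T2-T1-T11 has odd length 5, so it cannot be 2-colored; at least 3 frequencies are needed.
3 frequencies suffice: frequency 1 → {T12, T2, T9, T14}; frequency 2 → {T8, T1, T4, T6, T7}; frequency 3 → {T11}. Each listed conflict is separated.

3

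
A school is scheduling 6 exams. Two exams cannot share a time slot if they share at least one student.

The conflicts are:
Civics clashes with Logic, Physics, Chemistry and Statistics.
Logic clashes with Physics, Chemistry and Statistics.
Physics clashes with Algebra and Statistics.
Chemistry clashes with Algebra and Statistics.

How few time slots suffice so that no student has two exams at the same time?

Civics, Logic, Physics, Statistics all conflict with each other, so at least 4 time slots are needed.
4 time slots suffice: time slot 1 → {Civics, Algebra}; time slot 2 → {Physics, Chemistry}; time slot 3 → {Logic}; time slot 4 → {Statistics}. Every pair that conflicts lands in different time slots.

4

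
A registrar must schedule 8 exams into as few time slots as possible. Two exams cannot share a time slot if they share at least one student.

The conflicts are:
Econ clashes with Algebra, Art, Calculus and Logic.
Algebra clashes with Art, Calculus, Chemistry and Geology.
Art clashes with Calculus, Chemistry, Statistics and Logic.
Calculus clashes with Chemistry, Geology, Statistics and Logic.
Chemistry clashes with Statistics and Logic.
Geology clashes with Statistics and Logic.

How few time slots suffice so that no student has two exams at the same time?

4

Algebra, Art, Calculus, Chemistry all conflict with each other, so at least 4 time slots are needed.
4 time slots suffice: time slot 1 → {Calculus}; time slot 2 → {Art, Geology}; time slot 3 → {Algebra, Statistics, Logic}; time slot 4 → {Econ, Chemistry}. Each listed conflict is separated.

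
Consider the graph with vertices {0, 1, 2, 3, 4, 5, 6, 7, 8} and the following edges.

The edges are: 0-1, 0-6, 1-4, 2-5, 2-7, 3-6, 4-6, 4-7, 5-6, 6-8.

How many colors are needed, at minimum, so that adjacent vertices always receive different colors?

3

The cycle 6-4-7-2-5-6 has odd length 5, so it cannot be 2-colored; at least 3 colors are needed.
3 colors suffice: color a → {1, 6, 7}; color b → {0, 2, 3, 4, 8}; color c → {5}. Each edge has distinct colors on its endpoints.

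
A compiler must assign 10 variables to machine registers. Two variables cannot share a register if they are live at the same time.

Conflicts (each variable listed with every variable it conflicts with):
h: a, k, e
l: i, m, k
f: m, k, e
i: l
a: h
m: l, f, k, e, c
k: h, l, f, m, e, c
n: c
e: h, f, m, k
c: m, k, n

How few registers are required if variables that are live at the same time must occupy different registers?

4

f, m, k, e all conflict with each other, so at least 4 registers are needed.
4 registers suffice: register 1 → {i, a, k, n}; register 2 → {h, m}; register 3 → {l, e, c}; register 4 → {f}. No two conflicting variables share a register.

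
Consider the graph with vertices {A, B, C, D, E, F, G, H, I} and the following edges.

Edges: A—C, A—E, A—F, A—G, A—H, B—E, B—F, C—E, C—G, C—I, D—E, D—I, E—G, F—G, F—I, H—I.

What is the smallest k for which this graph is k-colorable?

4

A, C, E, G are mutually adjacent (a clique of size 4), so at least 4 colors are needed.
4 colors suffice: A=blue, B=blue, C=yellow, D=blue, E=red, F=yellow, G=green, H=green, I=red. Each edge has distinct colors on its endpoints.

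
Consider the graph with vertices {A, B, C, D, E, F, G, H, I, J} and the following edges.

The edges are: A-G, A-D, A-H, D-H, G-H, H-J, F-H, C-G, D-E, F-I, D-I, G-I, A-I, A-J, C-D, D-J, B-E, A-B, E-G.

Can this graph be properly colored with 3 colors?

A, D, H, J are mutually adjacent (a clique of size 4), so at least 4 colors are needed.
So 3 colors are not enough.

No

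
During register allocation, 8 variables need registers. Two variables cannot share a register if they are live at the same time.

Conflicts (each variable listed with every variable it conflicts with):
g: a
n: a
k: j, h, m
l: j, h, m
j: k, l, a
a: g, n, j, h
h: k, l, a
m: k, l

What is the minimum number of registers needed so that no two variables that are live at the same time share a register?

2

l and h conflict, so at least 2 registers are needed.
2 registers suffice: register 1 → {k, l, a}; register 2 → {g, n, j, h, m}. Each listed conflict is separated.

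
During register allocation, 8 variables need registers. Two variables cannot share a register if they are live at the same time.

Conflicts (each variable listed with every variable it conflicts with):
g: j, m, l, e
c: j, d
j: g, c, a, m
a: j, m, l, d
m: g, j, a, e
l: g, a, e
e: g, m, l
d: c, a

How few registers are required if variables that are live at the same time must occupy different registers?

3

j, a, m are mutually in conflict, so at least 3 registers are needed.
3 registers suffice: register 1 → {j, e, d}; register 2 → {c, m, l}; register 3 → {g, a}. Every pair that conflicts lands in different registers.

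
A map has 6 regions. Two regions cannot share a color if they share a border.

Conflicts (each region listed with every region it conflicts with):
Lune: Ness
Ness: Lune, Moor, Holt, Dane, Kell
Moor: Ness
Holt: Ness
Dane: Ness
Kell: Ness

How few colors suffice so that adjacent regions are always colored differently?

2

Lune and Ness conflict, so at least 2 colors are needed.
2 colors suffice: color 1 → {Ness}; color 2 → {Lune, Moor, Holt, Dane, Kell}. Every pair that conflicts lands in different colors.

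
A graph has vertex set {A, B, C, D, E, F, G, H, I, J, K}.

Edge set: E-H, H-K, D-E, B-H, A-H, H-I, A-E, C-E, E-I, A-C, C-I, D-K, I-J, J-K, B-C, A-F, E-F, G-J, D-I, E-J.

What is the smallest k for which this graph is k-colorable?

A, E, H form a triangle, so at least 3 colors are needed.
3 colors suffice: color 1 → {B, E, G, K}; color 2 → {C, D, F, H, J}; color 3 → {A, I}. No two adjacent vertices share a color.

3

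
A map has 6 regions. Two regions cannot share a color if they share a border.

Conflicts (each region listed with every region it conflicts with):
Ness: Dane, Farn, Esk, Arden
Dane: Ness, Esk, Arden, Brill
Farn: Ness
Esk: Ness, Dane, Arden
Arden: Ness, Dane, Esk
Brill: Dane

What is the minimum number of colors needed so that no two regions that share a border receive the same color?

Ness, Dane, Esk, Arden pairwise conflict, so at least 4 colors are needed.
A valid assignment using 4 colors: Ness=1, Dane=2, Farn=2, Esk=3, Arden=4, Brill=1. No two conflicting regions share a color.

4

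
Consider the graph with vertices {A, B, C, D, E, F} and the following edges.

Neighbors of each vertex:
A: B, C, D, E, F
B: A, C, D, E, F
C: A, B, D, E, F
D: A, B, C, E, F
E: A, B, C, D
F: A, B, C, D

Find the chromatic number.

5

A, B, C, D, F form a clique, so at least 5 colors are needed.
One proper 5-coloring: A=yellow, B=green, C=red, D=blue, E=purple, F=purple. Every edge joins two different colors.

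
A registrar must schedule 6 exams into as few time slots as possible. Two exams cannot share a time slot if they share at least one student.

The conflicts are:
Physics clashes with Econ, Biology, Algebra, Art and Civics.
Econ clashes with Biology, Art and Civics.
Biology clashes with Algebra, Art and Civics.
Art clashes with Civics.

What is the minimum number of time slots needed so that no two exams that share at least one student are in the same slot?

5

Physics, Econ, Biology, Art, Civics are mutually in conflict, so at least 5 time slots are needed.
A valid assignment using 5 time slots: Physics=2, Econ=3, Biology=1, Algebra=3, Art=4, Civics=5. Each listed conflict is separated.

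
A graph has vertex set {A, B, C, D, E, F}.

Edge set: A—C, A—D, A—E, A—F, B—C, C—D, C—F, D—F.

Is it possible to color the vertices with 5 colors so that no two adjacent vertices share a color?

The chromatic number is 4. A, C, D, F form a clique, so at least 4 colors are needed.
4 colors suffice: A=2, B=2, C=1, D=4, E=1, F=3.
Since 5 ≥ 4, a proper 5-coloring certainly exists.

Yes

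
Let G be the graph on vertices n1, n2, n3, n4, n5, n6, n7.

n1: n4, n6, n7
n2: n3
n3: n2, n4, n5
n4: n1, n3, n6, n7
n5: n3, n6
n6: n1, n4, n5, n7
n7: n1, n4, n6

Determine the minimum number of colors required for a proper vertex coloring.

n1, n4, n6, n7 form a clique, so at least 4 colors are needed.
A valid assignment using 4 colors: n1=3, n2=2, n3=1, n4=2, n5=2, n6=1, n7=4. No two adjacent vertices share a color.

4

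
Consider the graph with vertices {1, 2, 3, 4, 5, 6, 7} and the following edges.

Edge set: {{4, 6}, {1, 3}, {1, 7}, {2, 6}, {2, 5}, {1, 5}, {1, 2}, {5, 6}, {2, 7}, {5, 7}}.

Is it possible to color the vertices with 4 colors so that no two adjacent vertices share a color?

Yes

The chromatic number is 4. 1, 2, 5, 7 are pairwise adjacent (a clique of size 4), so at least 4 colors are needed.
One proper 4-coloring: 1=c, 2=b, 3=a, 4=a, 5=a, 6=c, 7=d.
That is already a proper 4-coloring.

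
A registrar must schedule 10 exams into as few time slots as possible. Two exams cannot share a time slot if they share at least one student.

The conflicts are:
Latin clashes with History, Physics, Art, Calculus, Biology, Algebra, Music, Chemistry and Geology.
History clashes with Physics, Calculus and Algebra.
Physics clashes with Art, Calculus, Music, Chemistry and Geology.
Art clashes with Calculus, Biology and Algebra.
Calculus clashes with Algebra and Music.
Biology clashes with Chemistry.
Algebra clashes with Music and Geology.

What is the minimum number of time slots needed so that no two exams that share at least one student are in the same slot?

4

Latin, History, Physics, Calculus are mutually in conflict, so at least 4 time slots are needed.
Using 4 time slots: Latin=1, History=4, Physics=2, Art=4, Calculus=3, Biology=2, Algebra=2, Music=4, Chemistry=3, Geology=3. Each listed conflict is separated.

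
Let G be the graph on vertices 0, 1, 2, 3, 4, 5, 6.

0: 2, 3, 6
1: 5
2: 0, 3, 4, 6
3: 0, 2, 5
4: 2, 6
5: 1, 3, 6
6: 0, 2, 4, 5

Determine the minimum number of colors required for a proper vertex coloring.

3

0, 2, 3 form a triangle, so at least 3 colors are needed.
3 colors suffice: color a → {2, 5}; color b → {1, 3, 6}; color c → {0, 4}. Each edge has distinct colors on its endpoints.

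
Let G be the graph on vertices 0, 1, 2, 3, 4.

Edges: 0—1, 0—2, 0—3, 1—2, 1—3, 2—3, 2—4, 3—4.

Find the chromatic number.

4

0, 1, 2, 3 are pairwise adjacent (a clique of size 4), so at least 4 colors are needed.
4 colors suffice: color red → {3}; color blue → {2}; color green → {0, 4}; color yellow → {1}. No two adjacent vertices share a color.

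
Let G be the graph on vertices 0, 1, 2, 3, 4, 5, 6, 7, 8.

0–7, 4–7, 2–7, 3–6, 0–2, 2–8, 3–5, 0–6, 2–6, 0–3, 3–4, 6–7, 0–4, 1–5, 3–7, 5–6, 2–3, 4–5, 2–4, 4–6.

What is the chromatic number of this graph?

6

0, 2, 3, 4, 6, 7 form a clique, so at least 6 colors are needed.
6 colors suffice: color red → {1, 3, 8}; color blue → {4}; color green → {2, 5}; color yellow → {6}; color purple → {0}; color orange → {7}. Each edge has distinct colors on its endpoints.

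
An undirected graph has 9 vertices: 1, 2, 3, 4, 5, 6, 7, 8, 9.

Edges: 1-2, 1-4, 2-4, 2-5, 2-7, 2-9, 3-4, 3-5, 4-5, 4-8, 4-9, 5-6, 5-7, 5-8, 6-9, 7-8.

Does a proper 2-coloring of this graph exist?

3, 4, 5 are pairwise adjacent, so at least 3 colors are needed.
So 2 colors are not enough.

No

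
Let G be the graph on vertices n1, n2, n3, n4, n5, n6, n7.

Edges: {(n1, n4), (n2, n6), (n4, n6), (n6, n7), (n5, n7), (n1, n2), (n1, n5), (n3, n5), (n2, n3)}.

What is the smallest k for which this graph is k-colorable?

The cycle n1-n2-n6-n7-n5-n1 has odd length 5, so it cannot be 2-colored; at least 3 colors are needed.
3 colors suffice: n1=red, n2=blue, n3=red, n4=blue, n5=blue, n6=red, n7=green. Every edge joins two different colors.

3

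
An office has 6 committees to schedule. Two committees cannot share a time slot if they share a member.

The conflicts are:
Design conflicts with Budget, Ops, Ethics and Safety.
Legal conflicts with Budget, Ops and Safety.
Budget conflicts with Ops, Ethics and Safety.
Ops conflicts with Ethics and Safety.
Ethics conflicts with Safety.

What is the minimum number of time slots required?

5

Design, Budget, Ops, Ethics, Safety pairwise conflict, so at least 5 time slots are needed.
5 time slots suffice: Design=5, Legal=4, Budget=2, Ops=1, Ethics=4, Safety=3. Every pair that conflicts lands in different time slots.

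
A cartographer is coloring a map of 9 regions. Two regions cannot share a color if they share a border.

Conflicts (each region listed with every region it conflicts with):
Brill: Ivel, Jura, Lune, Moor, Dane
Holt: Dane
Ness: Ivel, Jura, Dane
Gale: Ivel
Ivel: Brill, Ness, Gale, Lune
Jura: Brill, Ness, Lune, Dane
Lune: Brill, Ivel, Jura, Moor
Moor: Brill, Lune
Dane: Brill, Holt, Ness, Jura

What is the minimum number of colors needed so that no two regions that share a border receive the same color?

3

Brill, Ivel, Lune are mutually in conflict, so at least 3 colors are needed.
3 colors suffice: Brill=1, Holt=1, Ness=1, Gale=1, Ivel=2, Jura=2, Lune=3, Moor=2, Dane=3. Every pair that conflicts lands in different colors.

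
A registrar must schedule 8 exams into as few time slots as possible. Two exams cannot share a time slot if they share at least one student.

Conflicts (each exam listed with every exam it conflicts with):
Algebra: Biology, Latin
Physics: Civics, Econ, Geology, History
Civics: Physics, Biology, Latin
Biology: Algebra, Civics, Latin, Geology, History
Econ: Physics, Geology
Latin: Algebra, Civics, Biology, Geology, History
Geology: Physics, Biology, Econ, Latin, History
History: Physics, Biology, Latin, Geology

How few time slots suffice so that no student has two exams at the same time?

Biology, Latin, Geology, History pairwise conflict, so at least 4 time slots are needed.
4 time slots suffice: time slot 1 → {Algebra, Civics, Geology}; time slot 2 → {Physics, Biology}; time slot 3 → {Econ, Latin}; time slot 4 → {History}. Each listed conflict is separated.

4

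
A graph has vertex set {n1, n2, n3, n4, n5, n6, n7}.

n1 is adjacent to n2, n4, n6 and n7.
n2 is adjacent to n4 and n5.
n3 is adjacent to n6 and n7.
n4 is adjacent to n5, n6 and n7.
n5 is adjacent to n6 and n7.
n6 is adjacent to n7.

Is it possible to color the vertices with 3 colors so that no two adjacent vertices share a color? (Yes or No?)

n4, n5, n6, n7 form a clique, so at least 4 colors are needed.
So 3 colors are not enough.

No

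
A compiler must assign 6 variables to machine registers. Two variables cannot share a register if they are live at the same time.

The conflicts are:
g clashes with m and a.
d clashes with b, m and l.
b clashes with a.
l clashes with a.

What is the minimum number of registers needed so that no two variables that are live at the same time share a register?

The cycle m-d-l-a-g-m has odd length 5, so it cannot be 2-colored; at least 3 registers are needed.
3 registers suffice: register 1 → {d, a}; register 2 → {g, b, l}; register 3 → {m}. No two conflicting variables share a register.

3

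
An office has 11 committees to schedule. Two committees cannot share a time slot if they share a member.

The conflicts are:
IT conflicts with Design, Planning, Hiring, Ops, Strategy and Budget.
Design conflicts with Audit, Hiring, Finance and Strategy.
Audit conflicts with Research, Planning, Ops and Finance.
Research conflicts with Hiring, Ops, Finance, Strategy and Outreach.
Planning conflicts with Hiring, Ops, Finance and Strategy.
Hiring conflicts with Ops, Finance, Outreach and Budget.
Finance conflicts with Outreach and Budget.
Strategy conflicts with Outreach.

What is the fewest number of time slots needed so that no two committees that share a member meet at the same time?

Research, Hiring, Finance, Outreach are mutually in conflict, so at least 4 time slots are needed.
4 time slots suffice: time slot 1 → {Audit, Hiring, Strategy}; time slot 2 → {IT, Finance}; time slot 3 → {Design, Research, Planning, Budget}; time slot 4 → {Ops, Outreach}. No two conflicting committees share a time slot.

4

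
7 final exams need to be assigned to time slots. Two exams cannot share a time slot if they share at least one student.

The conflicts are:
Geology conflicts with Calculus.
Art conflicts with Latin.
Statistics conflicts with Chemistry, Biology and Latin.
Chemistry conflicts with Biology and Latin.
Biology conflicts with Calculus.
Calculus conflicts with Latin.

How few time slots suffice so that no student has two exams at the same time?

3

Statistics, Chemistry, Latin pairwise conflict, so at least 3 time slots are needed.
3 time slots suffice: time slot 1 → {Geology, Biology, Latin}; time slot 2 → {Art, Chemistry, Calculus}; time slot 3 → {Statistics}. Each listed conflict is separated.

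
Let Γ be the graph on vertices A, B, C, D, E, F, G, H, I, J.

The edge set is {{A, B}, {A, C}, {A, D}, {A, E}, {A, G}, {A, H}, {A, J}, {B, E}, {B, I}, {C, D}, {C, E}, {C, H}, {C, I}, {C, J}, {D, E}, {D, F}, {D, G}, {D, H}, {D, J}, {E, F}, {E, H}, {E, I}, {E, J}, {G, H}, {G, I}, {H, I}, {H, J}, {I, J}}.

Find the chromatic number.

6

A, C, D, E, H, J are pairwise adjacent (a clique of size 6), so at least 6 colors are needed.
6 colors suffice: color 1 → {E, G}; color 2 → {A, F, I}; color 3 → {B, H}; color 4 → {D}; color 5 → {J}; color 6 → {C}. Each edge has distinct colors on its endpoints.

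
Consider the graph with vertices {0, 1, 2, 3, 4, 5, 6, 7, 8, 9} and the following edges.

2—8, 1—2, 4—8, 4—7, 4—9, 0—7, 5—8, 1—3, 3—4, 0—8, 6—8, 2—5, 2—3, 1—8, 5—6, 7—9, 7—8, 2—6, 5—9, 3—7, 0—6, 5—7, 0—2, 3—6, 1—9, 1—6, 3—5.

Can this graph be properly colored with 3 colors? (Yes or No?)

No

2, 3, 5, 6 are mutually adjacent (a clique of size 4), so at least 4 colors are needed.
So 3 colors are not enough.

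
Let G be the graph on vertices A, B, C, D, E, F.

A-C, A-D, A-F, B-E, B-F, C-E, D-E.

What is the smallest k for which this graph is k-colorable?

3

The cycle F-A-C-E-B-F has odd length 5, so it cannot be 2-colored; at least 3 colors are needed.
A valid assignment using 3 colors: A=1, B=2, C=2, D=2, E=1, F=3. No two adjacent vertices share a color.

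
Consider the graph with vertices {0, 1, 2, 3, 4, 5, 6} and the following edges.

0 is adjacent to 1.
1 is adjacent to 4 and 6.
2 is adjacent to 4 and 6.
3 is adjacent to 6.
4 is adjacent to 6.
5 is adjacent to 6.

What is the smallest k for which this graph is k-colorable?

1, 4, 6 are mutually adjacent, so at least 3 colors are needed.
3 colors suffice: color a → {0, 6}; color b → {1, 2, 3, 5}; color c → {4}. Each edge has distinct colors on its endpoints.

3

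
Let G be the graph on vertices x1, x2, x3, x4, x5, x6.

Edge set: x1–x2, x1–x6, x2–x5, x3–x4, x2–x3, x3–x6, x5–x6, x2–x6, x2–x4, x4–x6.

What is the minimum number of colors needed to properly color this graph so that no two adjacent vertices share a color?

x2, x3, x4, x6 form a clique, so at least 4 colors are needed.
A valid assignment using 4 colors: x1=3, x2=2, x3=4, x4=3, x5=3, x6=1. Every edge joins two different colors.

4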